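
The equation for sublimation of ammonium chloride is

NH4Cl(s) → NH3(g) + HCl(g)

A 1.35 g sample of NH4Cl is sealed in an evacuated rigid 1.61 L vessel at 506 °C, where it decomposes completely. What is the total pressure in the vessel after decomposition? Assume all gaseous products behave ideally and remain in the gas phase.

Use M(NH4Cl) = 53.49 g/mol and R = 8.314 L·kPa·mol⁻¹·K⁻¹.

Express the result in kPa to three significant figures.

n(NH4Cl) = 1.35 / 53.49 = 0.02524 mol
n(gas produced) = (2/1) × 0.02524 = 0.05048 mol
P = nRT/V = 0.05048 × 8.314 × 779.15 / 1.61 = 203.1 kPa

203 kPa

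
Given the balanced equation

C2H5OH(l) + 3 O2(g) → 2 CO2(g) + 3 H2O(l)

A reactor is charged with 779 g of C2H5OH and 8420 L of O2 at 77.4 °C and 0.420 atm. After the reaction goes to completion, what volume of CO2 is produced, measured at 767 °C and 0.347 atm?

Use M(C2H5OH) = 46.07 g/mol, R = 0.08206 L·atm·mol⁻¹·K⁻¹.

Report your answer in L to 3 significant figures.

8320 L

n(C2H5OH) = 779 / 46.07 = 16.91 mol
n(O2) = PV/RT = (0.420 × 8420) / (0.08206 × 350.55) = 122.9 mol
For 16.91 mol C2H5OH, stoichiometry requires (3/1) × 16.91 = 50.73 mol O2; 122.9 mol is available, so C2H5OH is limiting.
n(CO2) = (2/1) × 16.91 = 33.82 mol
V(CO2) = nRT/P = 33.82 × 0.08206 × 1040.15 / 0.347 = 8319 L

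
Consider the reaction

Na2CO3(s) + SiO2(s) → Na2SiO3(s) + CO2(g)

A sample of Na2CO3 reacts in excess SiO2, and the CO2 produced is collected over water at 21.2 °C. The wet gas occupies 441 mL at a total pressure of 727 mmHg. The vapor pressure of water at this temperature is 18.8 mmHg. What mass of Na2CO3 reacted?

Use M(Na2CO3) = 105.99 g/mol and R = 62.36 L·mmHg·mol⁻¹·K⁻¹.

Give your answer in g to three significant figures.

1.80 g

P(CO2) = 727 − 18.8 = 708.2 mmHg
n(CO2) = PV/RT = (708.2 × 0.4410) / (62.36 × 294.35) = 0.01701 mol
n(Na2CO3) = (1/1) × 0.01701 = 0.01701 mol
m(Na2CO3) = 0.01701 × 105.99 = 1.803 g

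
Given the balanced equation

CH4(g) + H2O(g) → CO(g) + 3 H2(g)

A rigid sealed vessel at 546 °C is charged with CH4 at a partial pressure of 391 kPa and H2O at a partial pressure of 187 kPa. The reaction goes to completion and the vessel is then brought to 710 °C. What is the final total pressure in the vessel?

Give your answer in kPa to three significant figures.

With V and T fixed, P_i ∝ n_i, so the mole ratios apply directly to partial pressures at 546 °C.
P(H2O) required for 391 kPa of CH4 = (1/1) × 391 = 391.0 kPa; available 187 kPa, so H2O is limiting.
P(CH4) remaining = 391 − (1/1) × 187 = 204.0 kPa
P(gaseous products) = (1+3)/1 × 187 = 748.0 kPa
P_total at 546 °C = 204.0 + 748.0 = 952.0 kPa
Scaling to 710 °C: P = 952.0 × 983.15/819.15 = 1143 kPa

1140 kPa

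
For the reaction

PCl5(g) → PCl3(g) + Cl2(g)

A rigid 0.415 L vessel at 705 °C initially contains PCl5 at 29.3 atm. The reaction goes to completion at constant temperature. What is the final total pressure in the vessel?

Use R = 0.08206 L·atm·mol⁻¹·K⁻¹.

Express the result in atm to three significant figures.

Since T and V are fixed, P_final/P_initial = n_final/n_initial = 2/1.
P_final = (2/1) × 29.3 = 58.60 atm

58.6 atm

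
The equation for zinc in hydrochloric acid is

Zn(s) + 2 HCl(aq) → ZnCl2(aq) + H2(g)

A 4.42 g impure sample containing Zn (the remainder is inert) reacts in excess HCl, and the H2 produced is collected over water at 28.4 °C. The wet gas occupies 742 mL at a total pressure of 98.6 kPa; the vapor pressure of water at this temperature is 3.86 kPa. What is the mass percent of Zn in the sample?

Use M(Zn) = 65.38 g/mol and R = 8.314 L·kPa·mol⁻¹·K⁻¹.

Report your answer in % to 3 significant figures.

P(H2) = 98.6 − 3.86 = 94.74 kPa
n(H2) = PV/RT = (94.74 × 0.7420) / (8.314 × 301.55) = 0.02804 mol
n(Zn) = (1/1) × 0.02804 = 0.02804 mol
m(Zn) = 0.02804 × 65.38 = 1.833 g
%Zn = 1.833 / 4.42 × 100 = 41.47%

41.5 %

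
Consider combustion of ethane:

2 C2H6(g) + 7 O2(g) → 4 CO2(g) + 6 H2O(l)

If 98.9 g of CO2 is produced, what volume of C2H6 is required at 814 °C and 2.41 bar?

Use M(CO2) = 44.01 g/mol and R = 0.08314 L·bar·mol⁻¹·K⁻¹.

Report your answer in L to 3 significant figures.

n(CO2) = 98.90 / 44.01 = 2.247 mol
n(C2H6) = (2/4) × 2.247 = 1.123 mol
V = nRT/P = 1.123 × 0.08314 × 1087.15 / 2.41 = 42.12 L

42.1 L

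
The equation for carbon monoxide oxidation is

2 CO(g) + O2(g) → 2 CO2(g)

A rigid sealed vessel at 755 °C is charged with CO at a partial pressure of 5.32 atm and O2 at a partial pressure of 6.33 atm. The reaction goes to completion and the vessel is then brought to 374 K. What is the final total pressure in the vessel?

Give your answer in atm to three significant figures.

3.27 atm

At constant V, partial pressures at 755 °C are proportional to moles, so apply stoichiometry directly to pressures.
P(O2) required for 5.32 atm of CO = (1/2) × 5.32 = 2.660 atm; available 6.33 atm, so CO is limiting.
P(O2) remaining = 6.33 − (1/2) × 5.32 = 3.670 atm
P(gaseous products) = (2)/2 × 5.32 = 5.320 atm
P_total at 755 °C = 3.670 + 5.320 = 8.990 atm
Scaling to 374 K: P = 8.990 × 374/1028.15 = 3.270 atm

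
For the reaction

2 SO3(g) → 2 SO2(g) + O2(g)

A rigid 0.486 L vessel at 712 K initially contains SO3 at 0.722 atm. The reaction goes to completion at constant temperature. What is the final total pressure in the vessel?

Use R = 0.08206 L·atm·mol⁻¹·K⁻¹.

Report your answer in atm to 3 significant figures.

Rigid vessel, constant T ⇒ P scales with total gas moles (2 → 3).
P_final = (3/2) × 0.722 = 1.083 atm

1.08 atm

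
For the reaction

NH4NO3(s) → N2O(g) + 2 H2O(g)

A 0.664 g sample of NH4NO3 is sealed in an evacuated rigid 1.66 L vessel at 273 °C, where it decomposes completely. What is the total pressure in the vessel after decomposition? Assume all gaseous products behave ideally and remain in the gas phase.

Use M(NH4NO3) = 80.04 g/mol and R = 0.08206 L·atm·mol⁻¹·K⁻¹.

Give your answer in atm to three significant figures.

0.672 atm

n(NH4NO3) = 0.664 / 80.04 = 0.008296 mol
n(gas produced) = (3/1) × 0.008296 = 0.02489 mol
P = nRT/V = 0.02489 × 0.08206 × 546.15 / 1.66 = 0.6720 atm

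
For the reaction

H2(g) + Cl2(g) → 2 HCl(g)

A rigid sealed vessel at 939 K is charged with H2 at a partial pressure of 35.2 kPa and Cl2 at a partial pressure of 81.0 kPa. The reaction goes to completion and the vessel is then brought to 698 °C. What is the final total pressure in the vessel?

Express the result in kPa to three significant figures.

120 kPa

Because the vessel is rigid and T is held at 939 K, work the stoichiometry in partial pressures (P_i = n_iRT/V).
P(Cl2) required for 35.2 kPa of H2 = (1/1) × 35.2 = 35.20 kPa; available 81.0 kPa, so H2 is limiting.
P(Cl2) remaining = 81.0 − (1/1) × 35.2 = 45.80 kPa
P(gaseous products) = (2)/1 × 35.2 = 70.40 kPa
P_total at 939 K = 45.80 + 70.40 = 116.2 kPa
Scaling to 698 °C: P = 116.2 × 971.15/939 = 120.2 kPa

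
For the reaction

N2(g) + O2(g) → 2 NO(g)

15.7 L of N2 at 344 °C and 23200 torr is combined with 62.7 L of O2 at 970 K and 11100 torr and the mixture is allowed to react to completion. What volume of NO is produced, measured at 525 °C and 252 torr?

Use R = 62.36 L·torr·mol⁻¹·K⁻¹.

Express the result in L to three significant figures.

n(N2) = PV/RT = (23200 × 15.7) / (62.36 × 617.15) = 9.464 mol
n(O2) = PV/RT = (11100 × 62.7) / (62.36 × 970) = 11.51 mol
For 9.464 mol N2, stoichiometry requires (1/1) × 9.464 = 9.464 mol O2; 11.51 mol is available, so N2 is limiting.
n(NO) = (2/1) × 9.464 = 18.93 mol
V(NO) = nRT/P = 18.93 × 62.36 × 798.15 / 252 = 3739 L

3740 L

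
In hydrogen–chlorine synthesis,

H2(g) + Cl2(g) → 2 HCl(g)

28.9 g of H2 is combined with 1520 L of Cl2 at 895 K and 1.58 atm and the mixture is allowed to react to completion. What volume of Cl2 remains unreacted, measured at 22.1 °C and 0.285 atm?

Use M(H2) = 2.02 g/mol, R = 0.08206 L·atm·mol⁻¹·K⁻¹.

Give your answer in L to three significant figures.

n(H2) = 28.9 / 2.02 = 14.31 mol
n(Cl2) = PV/RT = (1.58 × 1520) / (0.08206 × 895) = 32.70 mol
For 14.31 mol H2, stoichiometry requires (1/1) × 14.31 = 14.31 mol Cl2; 32.70 mol is available, so H2 is limiting.
n(Cl2) consumed = (1/1) × 14.31 = 14.31 mol; remaining = 32.70 − 14.31 = 18.39 mol
V(Cl2) = nRT/P = 18.39 × 0.08206 × 295.25 / 0.285 = 1563 L

1560 L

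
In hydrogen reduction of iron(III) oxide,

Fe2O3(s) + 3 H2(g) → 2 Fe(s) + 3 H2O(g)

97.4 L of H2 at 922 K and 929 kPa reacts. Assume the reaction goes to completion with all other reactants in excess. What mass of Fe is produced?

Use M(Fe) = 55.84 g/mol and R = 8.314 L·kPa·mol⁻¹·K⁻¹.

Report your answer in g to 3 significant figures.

n(H2) = PV/RT = (929 × 97.4) / (8.314 × 922) = 11.80 mol
n(Fe) = (2/3) × 11.80 = 7.867 mol
m(Fe) = 7.867 × 55.84 = 439.3 g

439 g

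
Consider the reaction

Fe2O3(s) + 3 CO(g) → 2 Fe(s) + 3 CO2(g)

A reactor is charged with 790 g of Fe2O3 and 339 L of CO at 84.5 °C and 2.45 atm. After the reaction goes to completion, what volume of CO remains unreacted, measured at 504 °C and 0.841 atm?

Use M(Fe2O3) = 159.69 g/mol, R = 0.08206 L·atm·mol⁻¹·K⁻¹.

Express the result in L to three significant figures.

1020 L

n(Fe2O3) = 790 / 159.69 = 4.947 mol
n(CO) = PV/RT = (2.45 × 339) / (0.08206 × 357.65) = 28.30 mol
For 4.947 mol Fe2O3, stoichiometry requires (3/1) × 4.947 = 14.84 mol CO; 28.30 mol is available, so Fe2O3 is limiting.
n(CO) consumed = (3/1) × 4.947 = 14.84 mol; remaining = 28.30 − 14.84 = 13.46 mol
V(CO) = nRT/P = 13.46 × 0.08206 × 777.15 / 0.841 = 1021 L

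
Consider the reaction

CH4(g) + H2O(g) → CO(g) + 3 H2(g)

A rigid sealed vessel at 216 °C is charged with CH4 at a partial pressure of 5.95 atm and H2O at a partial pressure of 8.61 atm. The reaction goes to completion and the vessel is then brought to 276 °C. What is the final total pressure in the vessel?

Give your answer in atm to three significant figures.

At constant V, partial pressures at 216 °C are proportional to moles, so apply stoichiometry directly to pressures.
P(H2O) required for 5.95 atm of CH4 = (1/1) × 5.95 = 5.950 atm; available 8.61 atm, so CH4 is limiting.
P(H2O) remaining = 8.61 − (1/1) × 5.95 = 2.660 atm
P(gaseous products) = (1+3)/1 × 5.95 = 23.80 atm
P_total at 216 °C = 2.660 + 23.80 = 26.46 atm
Scaling to 276 °C: P = 26.46 × 549.15/489.15 = 29.71 atm

29.7 atm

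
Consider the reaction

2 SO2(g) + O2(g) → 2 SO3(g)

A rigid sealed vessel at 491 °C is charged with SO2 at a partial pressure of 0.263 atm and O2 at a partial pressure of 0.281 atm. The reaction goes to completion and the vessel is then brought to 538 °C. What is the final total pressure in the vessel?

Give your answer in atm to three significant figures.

0.438 atm

At constant V, partial pressures at 491 °C are proportional to moles, so apply stoichiometry directly to pressures.
P(O2) required for 0.263 atm of SO2 = (1/2) × 0.263 = 0.1315 atm; available 0.281 atm, so SO2 is limiting.
P(O2) remaining = 0.281 − (1/2) × 0.263 = 0.1495 atm
P(gaseous products) = (2)/2 × 0.263 = 0.2630 atm
P_total at 491 °C = 0.1495 + 0.2630 = 0.4125 atm
Scaling to 538 °C: P = 0.4125 × 811.15/764.15 = 0.4379 atm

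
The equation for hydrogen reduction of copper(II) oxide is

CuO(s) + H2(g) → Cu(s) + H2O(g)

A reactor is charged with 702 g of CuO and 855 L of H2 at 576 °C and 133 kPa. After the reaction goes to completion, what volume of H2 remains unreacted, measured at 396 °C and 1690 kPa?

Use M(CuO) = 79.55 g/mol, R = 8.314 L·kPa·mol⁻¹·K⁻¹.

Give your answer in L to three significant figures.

24.0 L

n(CuO) = 702 / 79.55 = 8.825 mol
n(H2) = PV/RT = (133 × 855) / (8.314 × 849.15) = 16.11 mol
For 8.825 mol CuO, stoichiometry requires (1/1) × 8.825 = 8.825 mol H2; 16.11 mol is available, so CuO is limiting.
n(H2) consumed = (1/1) × 8.825 = 8.825 mol; remaining = 16.11 − 8.825 = 7.285 mol
V(H2) = nRT/P = 7.285 × 8.314 × 669.15 / 1690 = 23.98 L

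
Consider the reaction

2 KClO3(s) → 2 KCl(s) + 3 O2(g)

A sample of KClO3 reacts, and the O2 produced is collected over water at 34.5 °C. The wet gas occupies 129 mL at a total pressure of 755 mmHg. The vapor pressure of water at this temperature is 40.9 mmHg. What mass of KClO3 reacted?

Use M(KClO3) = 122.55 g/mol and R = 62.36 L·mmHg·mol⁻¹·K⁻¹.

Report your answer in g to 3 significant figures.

P(O2) = 755 − 40.9 = 714.1 mmHg
n(O2) = PV/RT = (714.1 × 0.1290) / (62.36 × 307.65) = 0.004802 mol
n(KClO3) = (2/3) × 0.004802 = 0.003201 mol
m(KClO3) = 0.003201 × 122.55 = 0.3923 g

0.392 g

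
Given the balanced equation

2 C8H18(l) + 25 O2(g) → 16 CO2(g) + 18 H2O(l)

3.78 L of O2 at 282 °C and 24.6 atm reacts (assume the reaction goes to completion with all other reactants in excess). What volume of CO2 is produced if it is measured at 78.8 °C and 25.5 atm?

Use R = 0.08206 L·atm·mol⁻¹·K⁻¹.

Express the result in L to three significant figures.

1.48 L

n(O2) = PV/RT = (24.6 × 3.78) / (0.08206 × 555.15) = 2.041 mol
n(CO2) = (16/25) × 2.041 = 1.306 mol
V = nRT/P = 1.306 × 0.08206 × 351.95 / 25.5 = 1.479 L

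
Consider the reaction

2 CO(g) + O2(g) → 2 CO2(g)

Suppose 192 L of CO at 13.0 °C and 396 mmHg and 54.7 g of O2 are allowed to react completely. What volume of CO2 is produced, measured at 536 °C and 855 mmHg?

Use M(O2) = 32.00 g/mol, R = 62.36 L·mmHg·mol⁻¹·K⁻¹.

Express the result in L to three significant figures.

202 L

n(CO) = PV/RT = (396 × 192) / (62.36 × 286.15) = 4.261 mol
n(O2) = 54.7 / 32.00 = 1.709 mol
For 4.261 mol CO, stoichiometry requires (1/2) × 4.261 = 2.131 mol O2; 1.709 mol is available, so O2 is limiting.
n(CO2) = (2/1) × 1.709 = 3.418 mol
V(CO2) = nRT/P = 3.418 × 62.36 × 809.15 / 855 = 201.7 L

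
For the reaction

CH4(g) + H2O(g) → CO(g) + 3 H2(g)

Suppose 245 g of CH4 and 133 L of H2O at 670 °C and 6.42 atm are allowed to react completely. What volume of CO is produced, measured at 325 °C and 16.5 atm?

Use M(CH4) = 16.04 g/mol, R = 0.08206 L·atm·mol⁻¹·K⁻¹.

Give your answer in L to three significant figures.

n(CH4) = 245 / 16.04 = 15.27 mol
n(H2O) = PV/RT = (6.42 × 133) / (0.08206 × 943.15) = 11.03 mol
For 15.27 mol CH4, stoichiometry requires (1/1) × 15.27 = 15.27 mol H2O; 11.03 mol is available, so H2O is limiting.
n(CO) = (1/1) × 11.03 = 11.03 mol
V(CO) = nRT/P = 11.03 × 0.08206 × 598.15 / 16.5 = 32.81 L

32.8 L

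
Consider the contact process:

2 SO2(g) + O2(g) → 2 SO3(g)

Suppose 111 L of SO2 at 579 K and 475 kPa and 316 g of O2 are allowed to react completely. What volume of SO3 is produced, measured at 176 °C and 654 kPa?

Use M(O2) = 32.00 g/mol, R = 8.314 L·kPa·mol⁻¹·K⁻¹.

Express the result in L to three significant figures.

n(SO2) = PV/RT = (475 × 111) / (8.314 × 579) = 10.95 mol
n(O2) = 316 / 32.00 = 9.875 mol
For 10.95 mol SO2, stoichiometry requires (1/2) × 10.95 = 5.475 mol O2; 9.875 mol is available, so SO2 is limiting.
n(SO3) = (2/2) × 10.95 = 10.95 mol
V(SO3) = nRT/P = 10.95 × 8.314 × 449.15 / 654 = 62.52 L

62.5 L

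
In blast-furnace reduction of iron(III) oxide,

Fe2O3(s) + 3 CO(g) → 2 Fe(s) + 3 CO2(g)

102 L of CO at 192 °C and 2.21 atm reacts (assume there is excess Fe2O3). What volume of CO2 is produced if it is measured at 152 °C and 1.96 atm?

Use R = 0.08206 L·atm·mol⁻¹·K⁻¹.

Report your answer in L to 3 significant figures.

105 L

n(CO) = PV/RT = (2.21 × 102) / (0.08206 × 465.15) = 5.906 mol
n(CO2) = (3/3) × 5.906 = 5.906 mol
V = nRT/P = 5.906 × 0.08206 × 425.15 / 1.96 = 105.1 L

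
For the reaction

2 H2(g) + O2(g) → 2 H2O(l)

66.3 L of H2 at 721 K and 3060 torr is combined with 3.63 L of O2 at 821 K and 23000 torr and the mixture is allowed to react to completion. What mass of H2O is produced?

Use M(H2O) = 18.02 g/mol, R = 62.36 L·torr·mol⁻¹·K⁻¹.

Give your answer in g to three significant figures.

n(H2) = PV/RT = (3060 × 66.3) / (62.36 × 721) = 4.512 mol
n(O2) = PV/RT = (23000 × 3.63) / (62.36 × 821) = 1.631 mol
For 4.512 mol H2, stoichiometry requires (1/2) × 4.512 = 2.256 mol O2; 1.631 mol is available, so O2 is limiting.
n(H2O) = (2/1) × 1.631 = 3.262 mol
m(H2O) = 3.262 × 18.02 = 58.78 g

58.8 g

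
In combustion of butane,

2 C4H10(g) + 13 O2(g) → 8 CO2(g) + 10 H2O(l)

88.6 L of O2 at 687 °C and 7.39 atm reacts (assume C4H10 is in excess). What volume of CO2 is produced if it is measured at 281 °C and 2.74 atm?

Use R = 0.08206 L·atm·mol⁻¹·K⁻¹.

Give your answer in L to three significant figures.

n(O2) = PV/RT = (7.39 × 88.6) / (0.08206 × 960.15) = 8.310 mol
n(CO2) = (8/13) × 8.310 = 5.114 mol
V = nRT/P = 5.114 × 0.08206 × 554.15 / 2.74 = 84.87 L

84.9 L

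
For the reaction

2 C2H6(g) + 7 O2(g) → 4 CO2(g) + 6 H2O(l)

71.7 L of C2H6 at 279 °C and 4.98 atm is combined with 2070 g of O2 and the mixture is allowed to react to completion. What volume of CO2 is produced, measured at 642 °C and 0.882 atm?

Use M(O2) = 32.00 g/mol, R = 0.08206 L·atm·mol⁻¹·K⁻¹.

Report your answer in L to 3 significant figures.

n(C2H6) = PV/RT = (4.98 × 71.7) / (0.08206 × 552.15) = 7.881 mol
n(O2) = 2070 / 32.00 = 64.69 mol
For 7.881 mol C2H6, stoichiometry requires (7/2) × 7.881 = 27.58 mol O2; 64.69 mol is available, so C2H6 is limiting.
n(CO2) = (4/2) × 7.881 = 15.76 mol
V(CO2) = nRT/P = 15.76 × 0.08206 × 915.15 / 0.882 = 1342 L

1340 L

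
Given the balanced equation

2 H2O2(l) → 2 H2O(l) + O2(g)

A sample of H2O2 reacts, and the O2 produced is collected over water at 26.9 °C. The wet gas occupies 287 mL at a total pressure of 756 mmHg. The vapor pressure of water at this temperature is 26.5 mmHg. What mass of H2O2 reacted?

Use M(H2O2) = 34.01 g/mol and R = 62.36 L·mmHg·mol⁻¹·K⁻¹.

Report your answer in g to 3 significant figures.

P(O2) = 756 − 26.5 = 729.5 mmHg
n(O2) = PV/RT = (729.5 × 0.2870) / (62.36 × 300.05) = 0.01119 mol
n(H2O2) = (2/1) × 0.01119 = 0.02238 mol
m(H2O2) = 0.02238 × 34.01 = 0.7611 g

0.761 g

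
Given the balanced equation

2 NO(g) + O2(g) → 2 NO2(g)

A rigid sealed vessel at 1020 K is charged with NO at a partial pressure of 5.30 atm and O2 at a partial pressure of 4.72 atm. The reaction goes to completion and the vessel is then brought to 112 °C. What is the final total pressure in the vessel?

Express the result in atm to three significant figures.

With V and T fixed, P_i ∝ n_i, so the mole ratios apply directly to partial pressures at 1020 K.
P(O2) required for 5.30 atm of NO = (1/2) × 5.30 = 2.650 atm; available 4.72 atm, so NO is limiting.
P(O2) remaining = 4.72 − (1/2) × 5.30 = 2.070 atm
P(gaseous products) = (2)/2 × 5.30 = 5.300 atm
P_total at 1020 K = 2.070 + 5.300 = 7.370 atm
Scaling to 112 °C: P = 7.370 × 385.15/1020 = 2.783 atm

2.78 atm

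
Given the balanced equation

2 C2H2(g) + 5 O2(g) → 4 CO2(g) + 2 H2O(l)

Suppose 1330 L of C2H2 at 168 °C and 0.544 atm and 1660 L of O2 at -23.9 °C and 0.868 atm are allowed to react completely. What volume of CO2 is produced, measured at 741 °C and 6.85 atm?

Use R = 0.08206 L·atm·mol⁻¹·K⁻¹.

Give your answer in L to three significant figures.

n(C2H2) = PV/RT = (0.544 × 1330) / (0.08206 × 441.15) = 19.99 mol
n(O2) = PV/RT = (0.868 × 1660) / (0.08206 × 249.25) = 70.45 mol
For 19.99 mol C2H2, stoichiometry requires (5/2) × 19.99 = 49.97 mol O2; 70.45 mol is available, so C2H2 is limiting.
n(CO2) = (4/2) × 19.99 = 39.98 mol
V(CO2) = nRT/P = 39.98 × 0.08206 × 1014.15 / 6.85 = 485.7 L

486 L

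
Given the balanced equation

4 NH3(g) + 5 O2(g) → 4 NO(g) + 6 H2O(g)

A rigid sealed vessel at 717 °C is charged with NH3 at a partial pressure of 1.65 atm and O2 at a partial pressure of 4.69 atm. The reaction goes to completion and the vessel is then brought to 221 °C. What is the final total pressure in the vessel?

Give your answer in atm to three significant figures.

With V and T fixed, P_i ∝ n_i, so the mole ratios apply directly to partial pressures at 717 °C.
P(O2) required for 1.65 atm of NH3 = (5/4) × 1.65 = 2.062 atm; available 4.69 atm, so NH3 is limiting.
P(O2) remaining = 4.69 − (5/4) × 1.65 = 2.628 atm
P(gaseous products) = (4+6)/4 × 1.65 = 4.125 atm
P_total at 717 °C = 2.628 + 4.125 = 6.753 atm
Scaling to 221 °C: P = 6.753 × 494.15/990.15 = 3.370 atm

3.37 atm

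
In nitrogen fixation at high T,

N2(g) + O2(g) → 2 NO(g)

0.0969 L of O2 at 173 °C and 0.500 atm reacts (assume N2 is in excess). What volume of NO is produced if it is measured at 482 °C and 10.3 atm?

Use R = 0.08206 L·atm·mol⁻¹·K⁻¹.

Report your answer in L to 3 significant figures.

n(O2) = PV/RT = (0.500 × 0.0969) / (0.08206 × 446.15) = 0.001323 mol
n(NO) = (2/1) × 0.001323 = 0.002646 mol
V = nRT/P = 0.002646 × 0.08206 × 755.15 / 10.3 = 0.01592 L

0.0159 L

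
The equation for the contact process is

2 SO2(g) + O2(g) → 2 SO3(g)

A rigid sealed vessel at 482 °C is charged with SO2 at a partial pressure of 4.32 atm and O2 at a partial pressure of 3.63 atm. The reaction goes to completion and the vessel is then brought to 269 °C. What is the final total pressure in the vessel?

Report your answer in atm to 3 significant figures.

4.16 atm

With V and T fixed, P_i ∝ n_i, so the mole ratios apply directly to partial pressures at 482 °C.
P(O2) required for 4.32 atm of SO2 = (1/2) × 4.32 = 2.160 atm; available 3.63 atm, so SO2 is limiting.
P(O2) remaining = 3.63 − (1/2) × 4.32 = 1.470 atm
P(gaseous products) = (2)/2 × 4.32 = 4.320 atm
P_total at 482 °C = 1.470 + 4.320 = 5.790 atm
Scaling to 269 °C: P = 5.790 × 542.15/755.15 = 4.157 atm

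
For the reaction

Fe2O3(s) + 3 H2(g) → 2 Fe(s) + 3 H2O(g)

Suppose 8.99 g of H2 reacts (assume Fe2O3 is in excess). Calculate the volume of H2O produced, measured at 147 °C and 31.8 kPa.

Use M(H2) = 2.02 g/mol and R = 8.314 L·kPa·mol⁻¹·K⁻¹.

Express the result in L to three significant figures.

489 L

n(H2) = 8.990 / 2.02 = 4.450 mol
n(H2O) = (3/3) × 4.450 = 4.450 mol
V = nRT/P = 4.450 × 8.314 × 420.15 / 31.8 = 488.8 L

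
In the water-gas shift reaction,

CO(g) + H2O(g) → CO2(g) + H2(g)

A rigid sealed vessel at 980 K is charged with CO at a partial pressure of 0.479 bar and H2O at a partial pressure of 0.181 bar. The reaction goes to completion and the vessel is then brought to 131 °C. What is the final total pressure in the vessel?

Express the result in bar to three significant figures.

0.272 bar

Because the vessel is rigid and T is held at 980 K, work the stoichiometry in partial pressures (P_i = n_iRT/V).
P(H2O) required for 0.479 bar of CO = (1/1) × 0.479 = 0.4790 bar; available 0.181 bar, so H2O is limiting.
P(CO) remaining = 0.479 − (1/1) × 0.181 = 0.2980 bar
P(gaseous products) = (1+1)/1 × 0.181 = 0.3620 bar
P_total at 980 K = 0.2980 + 0.3620 = 0.6600 bar
Scaling to 131 °C: P = 0.6600 × 404.15/980 = 0.2722 bar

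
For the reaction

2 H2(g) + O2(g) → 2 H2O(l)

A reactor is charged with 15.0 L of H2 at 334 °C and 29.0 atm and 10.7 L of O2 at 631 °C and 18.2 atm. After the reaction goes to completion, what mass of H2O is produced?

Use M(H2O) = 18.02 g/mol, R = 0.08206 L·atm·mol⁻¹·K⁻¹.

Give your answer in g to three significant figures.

94.6 g

n(H2) = PV/RT = (29.0 × 15.0) / (0.08206 × 607.15) = 8.731 mol
n(O2) = PV/RT = (18.2 × 10.7) / (0.08206 × 904.15) = 2.625 mol
For 8.731 mol H2, stoichiometry requires (1/2) × 8.731 = 4.365 mol O2; 2.625 mol is available, so O2 is limiting.
n(H2O) = (2/1) × 2.625 = 5.250 mol
m(H2O) = 5.250 × 18.02 = 94.61 g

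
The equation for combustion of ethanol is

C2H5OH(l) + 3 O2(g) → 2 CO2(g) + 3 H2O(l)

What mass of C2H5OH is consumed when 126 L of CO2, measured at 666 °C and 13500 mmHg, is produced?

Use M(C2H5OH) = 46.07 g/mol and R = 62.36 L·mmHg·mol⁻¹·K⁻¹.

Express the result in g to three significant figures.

669 g

n(CO2) = PV/RT = (13500 × 126) / (62.36 × 939.15) = 29.04 mol
n(C2H5OH) = (1/2) × 29.04 = 14.52 mol
m(C2H5OH) = 14.52 × 46.07 = 668.9 g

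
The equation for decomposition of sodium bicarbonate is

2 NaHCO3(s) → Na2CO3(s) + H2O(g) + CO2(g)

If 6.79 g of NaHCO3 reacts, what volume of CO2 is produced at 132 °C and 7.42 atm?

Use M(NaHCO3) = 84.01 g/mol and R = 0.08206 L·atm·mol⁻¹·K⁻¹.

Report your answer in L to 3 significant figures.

n(NaHCO3) = 6.790 / 84.01 = 0.08082 mol
n(CO2) = (1/2) × 0.08082 = 0.04041 mol
V = nRT/P = 0.04041 × 0.08206 × 405.15 / 7.42 = 0.1811 L

0.181 L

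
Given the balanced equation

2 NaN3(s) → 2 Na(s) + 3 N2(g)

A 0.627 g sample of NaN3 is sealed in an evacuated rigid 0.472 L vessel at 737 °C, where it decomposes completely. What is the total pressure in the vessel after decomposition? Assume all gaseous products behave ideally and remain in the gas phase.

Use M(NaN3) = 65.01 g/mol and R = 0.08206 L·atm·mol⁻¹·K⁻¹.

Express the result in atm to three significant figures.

n(NaN3) = 0.627 / 65.01 = 0.009645 mol
n(gas produced) = (3/2) × 0.009645 = 0.01447 mol
P = nRT/V = 0.01447 × 0.08206 × 1010.15 / 0.472 = 2.541 atm

2.54 atm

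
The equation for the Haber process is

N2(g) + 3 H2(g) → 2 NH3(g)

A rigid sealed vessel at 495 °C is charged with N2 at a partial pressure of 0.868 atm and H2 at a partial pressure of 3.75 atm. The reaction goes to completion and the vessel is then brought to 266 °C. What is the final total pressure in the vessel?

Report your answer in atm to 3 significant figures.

At constant V, partial pressures at 495 °C are proportional to moles, so apply stoichiometry directly to pressures.
P(H2) required for 0.868 atm of N2 = (3/1) × 0.868 = 2.604 atm; available 3.75 atm, so N2 is limiting.
P(H2) remaining = 3.75 − (3/1) × 0.868 = 1.146 atm
P(gaseous products) = (2)/1 × 0.868 = 1.736 atm
P_total at 495 °C = 1.146 + 1.736 = 2.882 atm
Scaling to 266 °C: P = 2.882 × 539.15/768.15 = 2.023 atm

2.02 atm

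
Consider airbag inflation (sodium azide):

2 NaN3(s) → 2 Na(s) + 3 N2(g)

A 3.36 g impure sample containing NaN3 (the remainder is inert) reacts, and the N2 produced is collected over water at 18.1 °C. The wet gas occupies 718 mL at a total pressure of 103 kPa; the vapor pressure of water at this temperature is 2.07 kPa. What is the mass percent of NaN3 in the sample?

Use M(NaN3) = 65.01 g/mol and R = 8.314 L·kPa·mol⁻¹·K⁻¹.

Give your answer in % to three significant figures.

38.6 %

P(N2) = 103 − 2.07 = 100.9 kPa
n(N2) = PV/RT = (100.9 × 0.7180) / (8.314 × 291.25) = 0.02992 mol
n(NaN3) = (2/3) × 0.02992 = 0.01995 mol
m(NaN3) = 0.01995 × 65.01 = 1.297 g
%NaN3 = 1.297 / 3.36 × 100 = 38.60%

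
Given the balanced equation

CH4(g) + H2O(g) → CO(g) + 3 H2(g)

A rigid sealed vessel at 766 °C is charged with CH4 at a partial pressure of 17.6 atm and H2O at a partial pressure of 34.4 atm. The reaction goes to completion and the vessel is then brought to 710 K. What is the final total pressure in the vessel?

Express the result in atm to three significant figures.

At constant V, partial pressures at 766 °C are proportional to moles, so apply stoichiometry directly to pressures.
P(H2O) required for 17.6 atm of CH4 = (1/1) × 17.6 = 17.60 atm; available 34.4 atm, so CH4 is limiting.
P(H2O) remaining = 34.4 − (1/1) × 17.6 = 16.80 atm
P(gaseous products) = (1+3)/1 × 17.6 = 70.40 atm
P_total at 766 °C = 16.80 + 70.40 = 87.20 atm
Scaling to 710 K: P = 87.20 × 710/1039.15 = 59.58 atm

59.6 atm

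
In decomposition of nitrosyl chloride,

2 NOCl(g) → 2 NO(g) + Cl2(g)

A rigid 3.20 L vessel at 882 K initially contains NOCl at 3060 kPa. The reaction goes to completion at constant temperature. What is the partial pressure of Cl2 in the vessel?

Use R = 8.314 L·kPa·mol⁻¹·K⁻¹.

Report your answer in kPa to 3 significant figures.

1530 kPa

n(NOCl)₀ = PV/RT = (3060 × 3.20) / (8.314 × 882) = 1.335 mol
n(Cl2) = (1/2) × 1.335 = 0.6675 mol
P(Cl2) = nRT/V = 0.6675 × 8.314 × 882 / 3.20 = 1530 kPa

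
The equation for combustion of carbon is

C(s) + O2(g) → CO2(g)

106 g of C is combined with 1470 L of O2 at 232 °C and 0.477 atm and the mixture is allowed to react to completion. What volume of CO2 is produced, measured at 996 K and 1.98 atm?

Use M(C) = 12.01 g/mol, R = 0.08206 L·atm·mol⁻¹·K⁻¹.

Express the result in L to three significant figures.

n(C) = 106 / 12.01 = 8.826 mol
n(O2) = PV/RT = (0.477 × 1470) / (0.08206 × 505.15) = 16.92 mol
For 8.826 mol C, stoichiometry requires (1/1) × 8.826 = 8.826 mol O2; 16.92 mol is available, so C is limiting.
n(CO2) = (1/1) × 8.826 = 8.826 mol
V(CO2) = nRT/P = 8.826 × 0.08206 × 996 / 1.98 = 364.3 L

364 L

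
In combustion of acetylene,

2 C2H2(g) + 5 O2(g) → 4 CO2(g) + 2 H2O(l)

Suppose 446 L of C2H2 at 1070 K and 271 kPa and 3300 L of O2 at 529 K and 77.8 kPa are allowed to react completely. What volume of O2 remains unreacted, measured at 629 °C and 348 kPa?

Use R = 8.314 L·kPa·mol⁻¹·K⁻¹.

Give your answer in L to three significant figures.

n(C2H2) = PV/RT = (271 × 446) / (8.314 × 1070) = 13.59 mol
n(O2) = PV/RT = (77.8 × 3300) / (8.314 × 529) = 58.38 mol
For 13.59 mol C2H2, stoichiometry requires (5/2) × 13.59 = 33.98 mol O2; 58.38 mol is available, so C2H2 is limiting.
n(O2) consumed = (5/2) × 13.59 = 33.98 mol; remaining = 58.38 − 33.98 = 24.40 mol
V(O2) = nRT/P = 24.40 × 8.314 × 902.15 / 348 = 525.9 L

526 L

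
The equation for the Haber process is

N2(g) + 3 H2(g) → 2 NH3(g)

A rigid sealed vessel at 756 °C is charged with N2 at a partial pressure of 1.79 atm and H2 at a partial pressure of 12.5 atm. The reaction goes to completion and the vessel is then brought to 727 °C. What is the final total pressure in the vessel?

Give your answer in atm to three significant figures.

10.4 atm

Because the vessel is rigid and T is held at 756 °C, work the stoichiometry in partial pressures (P_i = n_iRT/V).
P(H2) required for 1.79 atm of N2 = (3/1) × 1.79 = 5.370 atm; available 12.5 atm, so N2 is limiting.
P(H2) remaining = 12.5 − (3/1) × 1.79 = 7.130 atm
P(gaseous products) = (2)/1 × 1.79 = 3.580 atm
P_total at 756 °C = 7.130 + 3.580 = 10.71 atm
Scaling to 727 °C: P = 10.71 × 1000.15/1029.15 = 10.41 atm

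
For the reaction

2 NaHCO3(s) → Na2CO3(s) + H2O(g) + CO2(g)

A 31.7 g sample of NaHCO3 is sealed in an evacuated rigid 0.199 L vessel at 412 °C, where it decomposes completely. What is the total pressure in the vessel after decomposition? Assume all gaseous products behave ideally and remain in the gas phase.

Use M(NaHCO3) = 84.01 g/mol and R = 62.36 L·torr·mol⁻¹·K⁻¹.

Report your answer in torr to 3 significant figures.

n(NaHCO3) = 31.7 / 84.01 = 0.3773 mol
n(gas produced) = (2/2) × 0.3773 = 0.3773 mol
P = nRT/V = 0.3773 × 62.36 × 685.15 / 0.199 = 81010 torr

81000 torr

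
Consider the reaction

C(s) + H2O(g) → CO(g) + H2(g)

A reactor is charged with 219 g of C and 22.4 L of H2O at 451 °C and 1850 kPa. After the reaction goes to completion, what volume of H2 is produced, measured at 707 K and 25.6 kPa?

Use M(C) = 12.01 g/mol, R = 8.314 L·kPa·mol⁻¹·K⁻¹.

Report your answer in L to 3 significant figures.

1580 L

n(C) = 219 / 12.01 = 18.23 mol
n(H2O) = PV/RT = (1850 × 22.4) / (8.314 × 724.15) = 6.883 mol
For 18.23 mol C, stoichiometry requires (1/1) × 18.23 = 18.23 mol H2O; 6.883 mol is available, so H2O is limiting.
n(H2) = (1/1) × 6.883 = 6.883 mol
V(H2) = nRT/P = 6.883 × 8.314 × 707 / 25.6 = 1580 L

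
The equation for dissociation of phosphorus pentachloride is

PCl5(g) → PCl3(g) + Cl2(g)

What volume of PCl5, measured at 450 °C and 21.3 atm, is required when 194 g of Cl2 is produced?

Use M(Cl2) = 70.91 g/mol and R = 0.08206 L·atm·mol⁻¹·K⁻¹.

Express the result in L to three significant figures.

7.62 L

n(Cl2) = 194.0 / 70.91 = 2.736 mol
n(PCl5) = (1/1) × 2.736 = 2.736 mol
V = nRT/P = 2.736 × 0.08206 × 723.15 / 21.3 = 7.622 L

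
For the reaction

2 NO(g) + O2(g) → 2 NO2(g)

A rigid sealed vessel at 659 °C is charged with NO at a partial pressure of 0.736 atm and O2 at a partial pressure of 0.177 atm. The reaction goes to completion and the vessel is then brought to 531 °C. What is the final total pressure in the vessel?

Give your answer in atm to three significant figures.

0.635 atm

At constant V, partial pressures at 659 °C are proportional to moles, so apply stoichiometry directly to pressures.
P(O2) required for 0.736 atm of NO = (1/2) × 0.736 = 0.3680 atm; available 0.177 atm, so O2 is limiting.
P(NO) remaining = 0.736 − (2/1) × 0.177 = 0.3820 atm
P(gaseous products) = (2)/1 × 0.177 = 0.3540 atm
P_total at 659 °C = 0.3820 + 0.3540 = 0.7360 atm
Scaling to 531 °C: P = 0.7360 × 804.15/932.15 = 0.6349 atm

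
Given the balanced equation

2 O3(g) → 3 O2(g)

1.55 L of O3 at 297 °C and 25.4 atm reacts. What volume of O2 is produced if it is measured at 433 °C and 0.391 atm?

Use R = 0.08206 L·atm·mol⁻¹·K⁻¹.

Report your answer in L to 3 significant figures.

187 L

n(O3) = PV/RT = (25.4 × 1.55) / (0.08206 × 570.15) = 0.8415 mol
n(O2) = (3/2) × 0.8415 = 1.262 mol
V = nRT/P = 1.262 × 0.08206 × 706.15 / 0.391 = 187.0 L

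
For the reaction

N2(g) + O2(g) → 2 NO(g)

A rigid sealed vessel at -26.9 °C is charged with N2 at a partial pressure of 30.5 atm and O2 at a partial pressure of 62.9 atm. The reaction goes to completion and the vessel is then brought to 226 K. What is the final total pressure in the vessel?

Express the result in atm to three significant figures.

With V and T fixed, P_i ∝ n_i, so the mole ratios apply directly to partial pressures at -26.9 °C.
P(O2) required for 30.5 atm of N2 = (1/1) × 30.5 = 30.50 atm; available 62.9 atm, so N2 is limiting.
P(O2) remaining = 62.9 − (1/1) × 30.5 = 32.40 atm
P(gaseous products) = (2)/1 × 30.5 = 61.00 atm
P_total at -26.9 °C = 32.40 + 61.00 = 93.40 atm
Scaling to 226 K: P = 93.40 × 226/246.25 = 85.72 atm

85.7 atm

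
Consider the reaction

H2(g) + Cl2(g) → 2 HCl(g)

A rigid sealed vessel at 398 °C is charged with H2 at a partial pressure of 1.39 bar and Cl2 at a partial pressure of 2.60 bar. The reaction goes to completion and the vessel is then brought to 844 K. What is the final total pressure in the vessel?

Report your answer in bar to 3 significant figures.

5.02 bar

At constant V, partial pressures at 398 °C are proportional to moles, so apply stoichiometry directly to pressures.
P(Cl2) required for 1.39 bar of H2 = (1/1) × 1.39 = 1.390 bar; available 2.60 bar, so H2 is limiting.
P(Cl2) remaining = 2.60 − (1/1) × 1.39 = 1.210 bar
P(gaseous products) = (2)/1 × 1.39 = 2.780 bar
P_total at 398 °C = 1.210 + 2.780 = 3.990 bar
Scaling to 844 K: P = 3.990 × 844/671.15 = 5.018 bar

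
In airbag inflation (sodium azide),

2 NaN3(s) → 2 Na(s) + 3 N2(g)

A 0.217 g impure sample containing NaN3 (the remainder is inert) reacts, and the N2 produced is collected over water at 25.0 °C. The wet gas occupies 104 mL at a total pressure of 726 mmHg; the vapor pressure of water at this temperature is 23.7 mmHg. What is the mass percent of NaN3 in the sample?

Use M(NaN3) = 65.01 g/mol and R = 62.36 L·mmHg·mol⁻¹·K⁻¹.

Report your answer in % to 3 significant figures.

78.5 %

P(N2) = 726 − 23.7 = 702.3 mmHg
n(N2) = PV/RT = (702.3 × 0.1040) / (62.36 × 298.15) = 0.003928 mol
n(NaN3) = (2/3) × 0.003928 = 0.002619 mol
m(NaN3) = 0.002619 × 65.01 = 0.1703 g
%NaN3 = 0.1703 / 0.217 × 100 = 78.48%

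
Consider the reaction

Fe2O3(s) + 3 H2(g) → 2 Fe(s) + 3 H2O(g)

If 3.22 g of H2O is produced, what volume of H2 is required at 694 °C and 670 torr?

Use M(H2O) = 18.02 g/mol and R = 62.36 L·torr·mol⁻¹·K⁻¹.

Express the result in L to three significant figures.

n(H2O) = 3.220 / 18.02 = 0.1787 mol
n(H2) = (3/3) × 0.1787 = 0.1787 mol
V = nRT/P = 0.1787 × 62.36 × 967.15 / 670 = 16.09 L

16.1 L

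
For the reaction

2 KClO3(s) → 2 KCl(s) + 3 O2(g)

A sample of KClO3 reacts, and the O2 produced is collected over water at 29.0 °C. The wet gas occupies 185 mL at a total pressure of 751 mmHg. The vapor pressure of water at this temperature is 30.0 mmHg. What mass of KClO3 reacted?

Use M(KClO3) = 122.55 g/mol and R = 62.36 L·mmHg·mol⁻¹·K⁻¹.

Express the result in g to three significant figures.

0.578 g

P(O2) = 751 − 30.0 = 721.0 mmHg
n(O2) = PV/RT = (721.0 × 0.1850) / (62.36 × 302.15) = 0.007079 mol
n(KClO3) = (2/3) × 0.007079 = 0.004719 mol
m(KClO3) = 0.004719 × 122.55 = 0.5783 g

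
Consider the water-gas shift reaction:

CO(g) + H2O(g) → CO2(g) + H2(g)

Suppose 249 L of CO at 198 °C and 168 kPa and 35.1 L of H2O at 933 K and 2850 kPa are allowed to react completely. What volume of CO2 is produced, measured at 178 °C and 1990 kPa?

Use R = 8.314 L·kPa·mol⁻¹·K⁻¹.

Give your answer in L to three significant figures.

20.1 L

n(CO) = PV/RT = (168 × 249) / (8.314 × 471.15) = 10.68 mol
n(H2O) = PV/RT = (2850 × 35.1) / (8.314 × 933) = 12.90 mol
For 10.68 mol CO, stoichiometry requires (1/1) × 10.68 = 10.68 mol H2O; 12.90 mol is available, so CO is limiting.
n(CO2) = (1/1) × 10.68 = 10.68 mol
V(CO2) = nRT/P = 10.68 × 8.314 × 451.15 / 1990 = 20.13 L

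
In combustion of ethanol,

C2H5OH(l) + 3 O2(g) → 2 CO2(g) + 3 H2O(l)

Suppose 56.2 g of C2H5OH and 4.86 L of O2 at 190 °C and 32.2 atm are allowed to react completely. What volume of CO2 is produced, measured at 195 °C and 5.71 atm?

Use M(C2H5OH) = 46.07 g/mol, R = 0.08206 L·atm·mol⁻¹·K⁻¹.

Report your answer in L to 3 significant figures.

16.4 L

n(C2H5OH) = 56.2 / 46.07 = 1.220 mol
n(O2) = PV/RT = (32.2 × 4.86) / (0.08206 × 463.15) = 4.118 mol
For 1.220 mol C2H5OH, stoichiometry requires (3/1) × 1.220 = 3.660 mol O2; 4.118 mol is available, so C2H5OH is limiting.
n(CO2) = (2/1) × 1.220 = 2.440 mol
V(CO2) = nRT/P = 2.440 × 0.08206 × 468.15 / 5.71 = 16.42 L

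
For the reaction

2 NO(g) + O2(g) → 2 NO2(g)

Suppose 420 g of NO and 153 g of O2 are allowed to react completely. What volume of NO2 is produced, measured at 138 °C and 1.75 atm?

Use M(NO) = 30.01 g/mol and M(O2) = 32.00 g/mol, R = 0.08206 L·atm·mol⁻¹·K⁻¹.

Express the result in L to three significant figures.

n(NO) = 420 / 30.01 = 14.00 mol
n(O2) = 153 / 32.00 = 4.781 mol
For 14.00 mol NO, stoichiometry requires (1/2) × 14.00 = 7.000 mol O2; 4.781 mol is available, so O2 is limiting.
n(NO2) = (2/1) × 4.781 = 9.562 mol
V(NO2) = nRT/P = 9.562 × 0.08206 × 411.15 / 1.75 = 184.3 L

184 L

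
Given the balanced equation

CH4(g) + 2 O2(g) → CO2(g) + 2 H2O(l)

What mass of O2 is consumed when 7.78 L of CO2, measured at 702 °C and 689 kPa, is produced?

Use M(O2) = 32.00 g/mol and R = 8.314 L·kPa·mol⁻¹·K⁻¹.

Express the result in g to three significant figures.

n(CO2) = PV/RT = (689 × 7.78) / (8.314 × 975.15) = 0.6612 mol
n(O2) = (2/1) × 0.6612 = 1.322 mol
m(O2) = 1.322 × 32.00 = 42.30 g

42.3 g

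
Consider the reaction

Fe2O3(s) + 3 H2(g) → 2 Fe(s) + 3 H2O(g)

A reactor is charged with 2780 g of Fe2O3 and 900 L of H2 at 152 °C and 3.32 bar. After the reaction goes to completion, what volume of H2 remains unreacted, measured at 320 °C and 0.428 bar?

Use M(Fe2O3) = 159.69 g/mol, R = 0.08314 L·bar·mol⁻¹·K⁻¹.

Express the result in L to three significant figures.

n(Fe2O3) = 2780 / 159.69 = 17.41 mol
n(H2) = PV/RT = (3.32 × 900) / (0.08314 × 425.15) = 84.53 mol
For 17.41 mol Fe2O3, stoichiometry requires (3/1) × 17.41 = 52.23 mol H2; 84.53 mol is available, so Fe2O3 is limiting.
n(H2) consumed = (3/1) × 17.41 = 52.23 mol; remaining = 84.53 − 52.23 = 32.30 mol
V(H2) = nRT/P = 32.30 × 0.08314 × 593.15 / 0.428 = 3722 L

3720 L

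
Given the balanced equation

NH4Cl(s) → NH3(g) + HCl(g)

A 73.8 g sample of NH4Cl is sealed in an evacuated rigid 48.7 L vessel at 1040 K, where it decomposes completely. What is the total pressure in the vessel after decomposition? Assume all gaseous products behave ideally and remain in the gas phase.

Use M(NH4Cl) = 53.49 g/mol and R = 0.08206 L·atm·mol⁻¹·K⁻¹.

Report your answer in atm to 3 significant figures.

4.84 atm

n(NH4Cl) = 73.8 / 53.49 = 1.380 mol
n(gas produced) = (2/1) × 1.380 = 2.760 mol
P = nRT/V = 2.760 × 0.08206 × 1040 / 48.7 = 4.837 atm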